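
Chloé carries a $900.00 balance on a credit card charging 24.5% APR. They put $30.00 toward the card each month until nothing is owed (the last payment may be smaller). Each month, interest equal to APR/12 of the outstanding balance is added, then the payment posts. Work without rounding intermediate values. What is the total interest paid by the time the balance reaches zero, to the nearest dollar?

Monthly rate r = 24.5%/12 = 2.04167% = 0.0204167.
Payoff takes n = ⌈−ln(1 − rB₀/P)/ln(1+r)⌉ = ⌈46.907⌉ = 47 payments; the last is $27.24.
Total paid = 46·$30.00 + $27.24 = $1,407.24.
Total interest = total paid − principal = $1,407.24 − $900.00 = $507.24.

$507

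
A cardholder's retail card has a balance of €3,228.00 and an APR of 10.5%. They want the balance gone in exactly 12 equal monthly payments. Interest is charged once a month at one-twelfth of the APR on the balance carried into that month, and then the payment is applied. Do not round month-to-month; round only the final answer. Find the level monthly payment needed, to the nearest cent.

Monthly rate r = 10.5%/12 = 0.875% = 0.00875.
Level-payment amortization: P = B₀·r / (1 − (1+r)^(−n)) = 3228.00·0.00875 / (1 − 1.00875^(−12)).
Denominator 1 − (1+r)^(−12) = 0.0992641938.
P = 28.245 / 0.0992641938 ≈ 284.54.

€284.54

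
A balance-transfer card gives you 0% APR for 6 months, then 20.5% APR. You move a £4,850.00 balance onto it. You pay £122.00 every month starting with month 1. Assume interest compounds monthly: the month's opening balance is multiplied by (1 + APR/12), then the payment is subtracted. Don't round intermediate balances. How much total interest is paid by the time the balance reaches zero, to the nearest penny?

£2,072.67

Promo months 1–6 at r₀ = 0%/12 = 0; months 7+ at r₁ = 20.5%/12 = 0.0170833.
After month 6 (no interest yet): B = £4,850.00 − 6·£122.00 = £4,118.00.
Then at r₁ with £122.00/mo: n₂ = −ln(1 − r₁·B/P)/ln(1+r₁) ≈ 50.74 → 51 more payments.
Total paid = 56·£122.00 + £90.67 = £6,922.67; interest = £6,922.67 − £4,850.00 = £2,072.67.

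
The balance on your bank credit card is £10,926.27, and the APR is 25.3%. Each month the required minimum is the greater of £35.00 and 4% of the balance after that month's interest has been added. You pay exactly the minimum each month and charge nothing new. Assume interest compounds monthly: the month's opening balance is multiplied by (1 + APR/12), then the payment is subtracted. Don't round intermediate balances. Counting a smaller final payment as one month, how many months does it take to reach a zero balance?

Monthly rate r = 25.3%/12 = 2.10833% = 0.0210833.
While 4% of the post-interest balance exceeds £35.00, each month B ← (B·(1+r))·(1 − 0.04), i.e. B shrinks by the factor (1+r)·0.96 = 0.98024.
This holds for months 1–128. Entering month 129 the balance is £849.22; 4% of the post-interest balance is now below £35.00, so the flat £35.00 minimum applies from here.
From month 129 a fixed £35.00 at rate r clears £849.22 in 35 more payments. Total: 128 + 35 = 163 months.

163 months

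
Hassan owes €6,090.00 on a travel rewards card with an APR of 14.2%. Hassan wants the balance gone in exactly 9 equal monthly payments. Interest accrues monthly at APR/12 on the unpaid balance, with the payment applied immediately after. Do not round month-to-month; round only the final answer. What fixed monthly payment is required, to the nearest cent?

Monthly rate r = 14.2%/12 = 1.18333% = 0.0118333.
Level-payment amortization: P = B₀·r / (1 − (1+r)^(−n)) = 6090.00·0.0118333 / (1 − 1.01183^(−9)).
Denominator 1 − (1+r)^(−9) = 0.100462739.
P = 72.065 / 0.100462739 ≈ 717.33.

€717.33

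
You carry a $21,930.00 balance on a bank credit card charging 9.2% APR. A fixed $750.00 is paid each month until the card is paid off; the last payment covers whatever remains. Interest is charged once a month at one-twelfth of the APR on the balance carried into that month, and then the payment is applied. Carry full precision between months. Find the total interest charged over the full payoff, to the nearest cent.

$2,996.40

Monthly rate r = 9.2%/12 = 0.766667% = 0.00766667.
Payoff takes n = ⌈−ln(1 − rB₀/P)/ln(1+r)⌉ = ⌈33.235⌉ = 34 payments; the last is $176.40.
Total paid = 33·$750.00 + $176.40 = $24,926.40.
Total interest = total paid − principal = $24,926.40 − $21,930.00 = $2,996.40.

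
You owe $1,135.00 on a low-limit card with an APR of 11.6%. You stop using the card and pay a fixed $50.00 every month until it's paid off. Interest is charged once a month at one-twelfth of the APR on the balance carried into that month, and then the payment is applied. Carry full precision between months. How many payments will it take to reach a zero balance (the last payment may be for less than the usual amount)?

Monthly rate r = 11.6%/12 = 0.966667% = 0.00966667.
Recurrence: B ← B·(1+r) − $50.00.
Month 1: interest $10.97; balance after payment $1,095.97.
Month 2: interest $10.59; balance after payment $1,056.57.
Closed form: n = −ln(1 − rB₀/P)/ln(1+r) = −ln(0.78057)/ln(1.00967) ≈ 25.751, so the balance reaches zero during payment 26.

26 payments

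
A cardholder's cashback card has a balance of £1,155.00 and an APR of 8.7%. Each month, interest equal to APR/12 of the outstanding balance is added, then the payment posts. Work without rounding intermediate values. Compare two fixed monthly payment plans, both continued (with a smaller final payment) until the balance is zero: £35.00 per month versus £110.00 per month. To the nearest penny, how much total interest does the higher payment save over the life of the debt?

Monthly rate r = 8.7%/12 = 0.725% = 0.00725.
At £35.00/mo: n = ⌈−ln(1 − rB₀/P)/ln(1+r)⌉ = 38 payments (last £29.90); total interest = total paid − £1,155.00 = £169.90.
At £110.00/mo: 11 payments (last £105.69); total interest £50.69.
Interest saved = £169.90 − £50.69 = £119.21.

£119.21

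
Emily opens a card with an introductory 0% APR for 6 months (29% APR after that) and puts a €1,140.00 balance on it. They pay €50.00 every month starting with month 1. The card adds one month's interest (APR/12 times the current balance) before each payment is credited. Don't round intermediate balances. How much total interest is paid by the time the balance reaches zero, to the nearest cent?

Promo months 1–6 at r₀ = 0%/12 = 0; months 7+ at r₁ = 29%/12 = 0.0241667.
After month 6 (no interest yet): B = €1,140.00 − 6·€50.00 = €840.00.
Then at r₁ with €50.00/mo: n₂ = −ln(1 − r₁·B/P)/ln(1+r₁) ≈ 21.81 → 22 more payments.
Total paid = 27·€50.00 + €40.74 = €1,390.74; interest = €1,390.74 − €1,140.00 = €250.74.

€250.74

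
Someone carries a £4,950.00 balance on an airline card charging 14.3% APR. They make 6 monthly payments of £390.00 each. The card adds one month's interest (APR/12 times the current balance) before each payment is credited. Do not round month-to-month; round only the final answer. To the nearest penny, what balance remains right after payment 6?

£2,903.81

Monthly rate r = 14.3%/12 = 1.19167% = 0.0119167.
Each month: B ← B·(1+r) − £390.00.
Month 1: interest £58.99; balance after payment £4,618.99.
Month 2: interest £55.04; balance after payment £4,284.03.
Month 3: interest £51.05; balance after payment £3,945.08.
Month 4: interest £47.01; balance after payment £3,602.09.
Month 5: interest £42.92; balance after payment £3,255.02.
Month 6: interest £38.79; balance after payment £2,903.81.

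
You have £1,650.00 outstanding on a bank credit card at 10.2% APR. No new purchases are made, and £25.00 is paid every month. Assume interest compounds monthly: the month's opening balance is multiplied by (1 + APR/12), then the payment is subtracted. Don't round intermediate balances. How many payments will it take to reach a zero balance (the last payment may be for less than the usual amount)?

Monthly rate r = 10.2%/12 = 0.85% = 0.0085.
Recurrence: B ← B·(1+r) − £25.00.
Month 1: interest £14.02; balance after payment £1,639.03.
Month 2: interest £13.93; balance after payment £1,627.96.
Closed form: n = −ln(1 − rB₀/P)/ln(1+r) = −ln(0.439)/ln(1.0085) ≈ 97.265, so the balance reaches zero during payment 98.

98 payments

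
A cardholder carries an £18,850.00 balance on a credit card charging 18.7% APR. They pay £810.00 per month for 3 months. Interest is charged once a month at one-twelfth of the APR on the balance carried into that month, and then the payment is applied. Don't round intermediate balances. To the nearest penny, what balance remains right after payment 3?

Monthly rate r = 18.7%/12 = 1.55833% = 0.0155833.
Each month: B ← B·(1+r) − £810.00.
Month 1: interest £293.75; balance after payment £18,333.75.
Month 2: interest £285.70; balance after payment £17,809.45.
Month 3: interest £277.53; balance after payment £17,276.98.

£17,276.98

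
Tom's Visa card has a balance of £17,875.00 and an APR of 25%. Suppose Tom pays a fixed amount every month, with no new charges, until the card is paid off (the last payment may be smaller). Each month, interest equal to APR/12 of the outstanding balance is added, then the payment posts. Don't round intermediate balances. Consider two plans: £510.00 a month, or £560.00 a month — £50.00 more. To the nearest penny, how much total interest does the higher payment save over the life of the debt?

Monthly rate r = 25%/12 = 2.08333% = 0.0208333.
At £510.00/mo: n = ⌈−ln(1 − rB₀/P)/ln(1+r)⌉ = 64 payments (last £273.74); total interest = total paid − £17,875.00 = £14,528.74.
At £560.00/mo: 54 payments (last £21.40); total interest £11,826.40.
Interest saved = £14,528.74 − £11,826.40 = £2,702.34.

£2,702.34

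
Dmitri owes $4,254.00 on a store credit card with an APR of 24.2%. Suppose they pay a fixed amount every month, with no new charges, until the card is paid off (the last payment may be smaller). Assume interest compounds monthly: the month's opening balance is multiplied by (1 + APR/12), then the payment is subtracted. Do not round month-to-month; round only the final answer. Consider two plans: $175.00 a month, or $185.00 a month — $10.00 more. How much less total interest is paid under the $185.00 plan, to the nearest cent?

$132.10

Monthly rate r = 24.2%/12 = 2.01667% = 0.0201667.
At $175.00/mo: n = ⌈−ln(1 − rB₀/P)/ln(1+r)⌉ = 34 payments (last $130.96); total interest = total paid − $4,254.00 = $1,651.96.
At $185.00/mo: 32 payments (last $38.86); total interest $1,519.86.
Interest saved = $1,651.96 − $1,519.86 = $132.10.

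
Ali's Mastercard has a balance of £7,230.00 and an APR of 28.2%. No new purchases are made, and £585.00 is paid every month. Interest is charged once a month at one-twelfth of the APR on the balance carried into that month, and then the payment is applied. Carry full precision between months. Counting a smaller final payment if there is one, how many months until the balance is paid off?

15 months

Monthly rate r = 28.2%/12 = 2.35% = 0.0235.
Recurrence: B ← B·(1+r) − £585.00.
Month 1: interest £169.91; balance after payment £6,814.90.
Month 2: interest £160.15; balance after payment £6,390.06.
Closed form: n = −ln(1 − rB₀/P)/ln(1+r) = −ln(0.70956)/ln(1.0235) ≈ 14.771, so the balance reaches zero during payment 15.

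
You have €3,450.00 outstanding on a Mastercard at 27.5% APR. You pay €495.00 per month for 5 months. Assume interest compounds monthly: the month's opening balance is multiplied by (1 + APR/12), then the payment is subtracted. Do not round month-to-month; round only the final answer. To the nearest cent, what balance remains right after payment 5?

€1,272.78

Monthly rate r = 27.5%/12 = 2.29167% = 0.0229167.
Each month: B ← B·(1+r) − €495.00.
Month 1: interest €79.06; balance after payment €3,034.06.
Month 2: interest €69.53; balance after payment €2,608.59.
Month 3: interest €59.78; balance after payment €2,173.37.
Month 4: interest €49.81; balance after payment €1,728.18.
Month 5: interest €39.60; balance after payment €1,272.78.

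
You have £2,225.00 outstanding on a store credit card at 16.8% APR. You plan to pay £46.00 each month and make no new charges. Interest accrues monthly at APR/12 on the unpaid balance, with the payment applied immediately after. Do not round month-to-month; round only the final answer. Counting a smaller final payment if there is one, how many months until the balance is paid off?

82 payments

Monthly rate r = 16.8%/12 = 1.4% = 0.014.
Recurrence: B ← B·(1+r) − £46.00.
Month 1: interest £31.15; balance after payment £2,210.15.
Month 2: interest £30.94; balance after payment £2,195.09.
Closed form: n = −ln(1 − rB₀/P)/ln(1+r) = −ln(0.32283)/ln(1.014) ≈ 81.324, so the balance reaches zero during payment 82.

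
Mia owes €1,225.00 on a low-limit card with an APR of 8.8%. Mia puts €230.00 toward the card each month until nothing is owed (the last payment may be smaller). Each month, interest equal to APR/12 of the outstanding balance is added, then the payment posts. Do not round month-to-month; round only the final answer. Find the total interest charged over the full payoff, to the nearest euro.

Monthly rate r = 8.8%/12 = 0.733333% = 0.00733333.
Payoff takes n = ⌈−ln(1 − rB₀/P)/ln(1+r)⌉ = ⌈5.453⌉ = 6 payments; the last is €104.35.
Total paid = 5·€230.00 + €104.35 = €1,254.35.
Total interest = total paid − principal = €1,254.35 − €1,225.00 = €29.35.

€29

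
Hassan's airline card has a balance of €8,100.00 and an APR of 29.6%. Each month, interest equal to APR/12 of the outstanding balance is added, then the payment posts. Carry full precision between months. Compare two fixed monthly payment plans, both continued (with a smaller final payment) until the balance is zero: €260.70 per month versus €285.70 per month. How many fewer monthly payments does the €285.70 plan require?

10 fewer payments

Monthly rate r = 29.6%/12 = 2.46667% = 0.0246667.
At €260.70/mo: n = ⌈−ln(1 − rB₀/P)/ln(1+r)⌉ = 60 payments (last €176.83); total interest = total paid − €8,100.00 = €7,458.13.
At €285.70/mo: 50 payments (last €91.72); total interest €5,991.02.
Payments saved = 60 − 50 = 10.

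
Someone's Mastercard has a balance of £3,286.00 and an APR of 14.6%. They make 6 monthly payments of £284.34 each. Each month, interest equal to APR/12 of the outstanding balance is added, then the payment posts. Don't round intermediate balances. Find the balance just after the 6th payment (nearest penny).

Monthly rate r = 14.6%/12 = 1.21667% = 0.0121667.
Each month: B ← B·(1+r) − £284.34.
Month 1: interest £39.98; balance after payment £3,041.64.
Month 2: interest £37.01; balance after payment £2,794.31.
Month 3: interest £34.00; balance after payment £2,543.96.
Month 4: interest £30.95; balance after payment £2,290.58.
Month 5: interest £27.87; balance after payment £2,034.10.
Month 6: interest £24.75; balance after payment £1,774.51.

£1,774.51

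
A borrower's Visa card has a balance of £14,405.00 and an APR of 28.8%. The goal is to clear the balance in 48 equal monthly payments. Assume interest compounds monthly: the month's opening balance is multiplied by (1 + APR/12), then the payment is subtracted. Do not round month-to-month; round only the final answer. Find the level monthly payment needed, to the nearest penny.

£508.66

Monthly rate r = 28.8%/12 = 2.4% = 0.024.
Level-payment amortization: P = B₀·r / (1 − (1+r)^(−n)) = 14405.00·0.024 / (1 − 1.024^(−48)).
Denominator 1 − (1+r)^(−48) = 0.679666705.
P = 345.72 / 0.679666705 ≈ 508.66.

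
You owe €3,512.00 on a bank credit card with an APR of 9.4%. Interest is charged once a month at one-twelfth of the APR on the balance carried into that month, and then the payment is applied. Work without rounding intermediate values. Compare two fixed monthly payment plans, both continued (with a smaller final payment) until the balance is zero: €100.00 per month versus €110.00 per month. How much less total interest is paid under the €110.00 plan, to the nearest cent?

Monthly rate r = 9.4%/12 = 0.783333% = 0.00783333.
At €100.00/mo: n = ⌈−ln(1 − rB₀/P)/ln(1+r)⌉ = 42 payments (last €23.34); total interest = total paid − €3,512.00 = €611.34.
At €110.00/mo: 37 payments (last €97.46); total interest €545.46.
Interest saved = €611.34 − €545.46 = €65.88.

€65.88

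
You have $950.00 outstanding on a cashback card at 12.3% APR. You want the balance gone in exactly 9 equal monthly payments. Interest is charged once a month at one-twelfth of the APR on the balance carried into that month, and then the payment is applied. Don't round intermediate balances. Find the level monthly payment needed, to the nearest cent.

Monthly rate r = 12.3%/12 = 1.025% = 0.01025.
Level-payment amortization: P = B₀·r / (1 − (1+r)^(−n)) = 950.00·0.01025 / (1 − 1.01025^(−9)).
Denominator 1 − (1+r)^(−9) = 0.0876945528.
P = 9.7375 / 0.0876945528 ≈ 111.04.

$111.04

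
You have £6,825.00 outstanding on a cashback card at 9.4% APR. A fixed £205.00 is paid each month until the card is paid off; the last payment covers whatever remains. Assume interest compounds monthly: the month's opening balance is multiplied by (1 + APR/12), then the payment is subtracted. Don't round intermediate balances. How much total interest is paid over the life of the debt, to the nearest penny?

Monthly rate r = 9.4%/12 = 0.783333% = 0.00783333.
Payoff takes n = ⌈−ln(1 − rB₀/P)/ln(1+r)⌉ = ⌈38.727⌉ = 39 payments; the last is £149.12.
Total paid = 38·£205.00 + £149.12 = £7,939.12.
Total interest = total paid − principal = £7,939.12 − £6,825.00 = £1,114.12.

£1,114.12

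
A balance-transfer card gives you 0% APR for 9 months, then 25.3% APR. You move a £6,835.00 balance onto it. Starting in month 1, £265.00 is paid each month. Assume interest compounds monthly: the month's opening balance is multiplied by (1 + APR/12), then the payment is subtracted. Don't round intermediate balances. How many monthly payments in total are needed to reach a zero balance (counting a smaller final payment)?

Promo months 1–9 at r₀ = 0%/12 = 0; months 10+ at r₁ = 25.3%/12 = 0.0210833.
After month 9 (no interest yet): B = £6,835.00 − 9·£265.00 = £4,450.00.
Then at r₁ with £265.00/mo: n₂ = −ln(1 − r₁·B/P)/ln(1+r₁) ≈ 20.95 → 21 more payments.

30 payments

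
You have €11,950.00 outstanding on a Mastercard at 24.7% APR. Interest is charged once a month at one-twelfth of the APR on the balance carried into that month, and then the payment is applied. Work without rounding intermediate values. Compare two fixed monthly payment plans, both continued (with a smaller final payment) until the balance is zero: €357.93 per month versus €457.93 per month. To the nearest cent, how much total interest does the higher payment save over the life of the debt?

Monthly rate r = 24.7%/12 = 2.05833% = 0.0205833.
At €357.93/mo: n = ⌈−ln(1 − rB₀/P)/ln(1+r)⌉ = 58 payments (last €15.34); total interest = total paid − €11,950.00 = €8,467.35.
At €457.93/mo: 38 payments (last €370.93); total interest €5,364.34.
Interest saved = €8,467.35 − €5,364.34 = €3,103.01.

€3,103.01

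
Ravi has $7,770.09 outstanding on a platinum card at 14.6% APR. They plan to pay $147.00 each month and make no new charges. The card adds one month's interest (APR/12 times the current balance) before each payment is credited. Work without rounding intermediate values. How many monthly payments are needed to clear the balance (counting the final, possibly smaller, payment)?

86 months

Monthly rate r = 14.6%/12 = 1.21667% = 0.0121667.
Recurrence: B ← B·(1+r) − $147.00.
Month 1: interest $94.54; balance after payment $7,717.63.
Month 2: interest $93.90; balance after payment $7,664.52.
Closed form: n = −ln(1 − rB₀/P)/ln(1+r) = −ln(0.3569)/ln(1.01217) ≈ 85.197, so the balance reaches zero during payment 86.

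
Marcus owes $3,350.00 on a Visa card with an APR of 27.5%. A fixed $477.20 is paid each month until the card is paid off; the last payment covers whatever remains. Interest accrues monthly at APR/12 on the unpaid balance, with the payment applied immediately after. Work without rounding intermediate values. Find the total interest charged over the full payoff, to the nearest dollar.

$345

Monthly rate r = 27.5%/12 = 2.29167% = 0.0229167.
Payoff takes n = ⌈−ln(1 − rB₀/P)/ln(1+r)⌉ = ⌈7.741⌉ = 8 payments; the last is $354.70.
Total paid = 7·$477.20 + $354.70 = $3,695.10.
Total interest = total paid − principal = $3,695.10 − $3,350.00 = $345.10.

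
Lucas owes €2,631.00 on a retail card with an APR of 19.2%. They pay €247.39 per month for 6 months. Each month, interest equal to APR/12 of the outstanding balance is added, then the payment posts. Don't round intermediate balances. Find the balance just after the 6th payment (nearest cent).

Monthly rate r = 19.2%/12 = 1.6% = 0.016.
Each month: B ← B·(1+r) − €247.39.
Month 1: interest €42.10; balance after payment €2,425.71.
Month 2: interest €38.81; balance after payment €2,217.13.
Month 3: interest €35.47; balance after payment €2,005.21.
Month 4: interest €32.08; balance after payment €1,789.90.
Month 5: interest €28.64; balance after payment €1,571.15.
Month 6: interest €25.14; balance after payment €1,348.90.

€1,348.90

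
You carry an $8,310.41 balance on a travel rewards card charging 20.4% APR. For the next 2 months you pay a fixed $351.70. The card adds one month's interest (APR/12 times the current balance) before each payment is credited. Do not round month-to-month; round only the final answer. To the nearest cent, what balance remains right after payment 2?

$7,885.99

Monthly rate r = 20.4%/12 = 1.7% = 0.017.
Each month: B ← B·(1+r) − $351.70.
Month 1: interest $141.28; balance after payment $8,099.99.
Month 2: interest $137.70; balance after payment $7,885.99.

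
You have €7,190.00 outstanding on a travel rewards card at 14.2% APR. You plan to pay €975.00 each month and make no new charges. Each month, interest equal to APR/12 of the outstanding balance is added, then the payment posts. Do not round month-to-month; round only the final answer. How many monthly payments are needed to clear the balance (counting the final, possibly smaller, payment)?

Monthly rate r = 14.2%/12 = 1.18333% = 0.0118333.
Recurrence: B ← B·(1+r) − €975.00.
Month 1: interest €85.08; balance after payment €6,300.08.
Month 2: interest €74.55; balance after payment €5,399.63.
Closed form: n = −ln(1 − rB₀/P)/ln(1+r) = −ln(0.91274)/ln(1.01183) ≈ 7.762, so the balance reaches zero during payment 8.

8 months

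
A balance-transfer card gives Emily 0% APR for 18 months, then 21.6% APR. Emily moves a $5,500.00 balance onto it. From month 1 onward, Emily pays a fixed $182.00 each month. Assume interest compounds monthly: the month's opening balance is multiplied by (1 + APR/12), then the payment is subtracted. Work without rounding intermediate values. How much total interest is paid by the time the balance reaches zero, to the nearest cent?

Promo months 1–18 at r₀ = 0%/12 = 0; months 19+ at r₁ = 21.6%/12 = 0.018.
After month 18 (no interest yet): B = $5,500.00 − 18·$182.00 = $2,224.00.
Then at r₁ with $182.00/mo: n₂ = −ln(1 − r₁·B/P)/ln(1+r₁) ≈ 13.92 → 14 more payments.
Total paid = 31·$182.00 + $168.30 = $5,810.30; interest = $5,810.30 − $5,500.00 = $310.30.

$310.30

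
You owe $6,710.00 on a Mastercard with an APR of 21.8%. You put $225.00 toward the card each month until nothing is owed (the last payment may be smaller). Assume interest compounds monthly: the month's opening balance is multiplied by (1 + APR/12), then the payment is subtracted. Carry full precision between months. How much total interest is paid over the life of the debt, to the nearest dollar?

$3,043

Monthly rate r = 21.8%/12 = 1.81667% = 0.0181667.
Payoff takes n = ⌈−ln(1 − rB₀/P)/ln(1+r)⌉ = ⌈43.346⌉ = 44 payments; the last is $78.31.
Total paid = 43·$225.00 + $78.31 = $9,753.31.
Total interest = total paid − principal = $9,753.31 − $6,710.00 = $3,043.31.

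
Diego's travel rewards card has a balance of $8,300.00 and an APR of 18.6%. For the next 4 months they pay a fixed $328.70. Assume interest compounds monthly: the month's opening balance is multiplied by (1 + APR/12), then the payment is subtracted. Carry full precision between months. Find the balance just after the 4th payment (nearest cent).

Monthly rate r = 18.6%/12 = 1.55% = 0.0155.
Each month: B ← B·(1+r) − $328.70.
Month 1: interest $128.65; balance after payment $8,099.95.
Month 2: interest $125.55; balance after payment $7,896.80.
Month 3: interest $122.40; balance after payment $7,690.50.
Month 4: interest $119.20; balance after payment $7,481.00.

$7,481.00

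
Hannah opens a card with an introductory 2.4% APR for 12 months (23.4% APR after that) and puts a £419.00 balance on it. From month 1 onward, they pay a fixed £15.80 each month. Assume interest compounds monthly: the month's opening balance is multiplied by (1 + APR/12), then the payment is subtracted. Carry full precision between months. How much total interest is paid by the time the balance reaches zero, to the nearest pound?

Promo months 1–12 at r₀ = 2.4%/12 = 0.002; months 13+ at r₁ = 23.4%/12 = 0.0195.
After month 12: iterate B ← B·(1+r₀) − £15.80 for 12 months → £237.47.
Then at r₁ with £15.80/mo: n₂ = −ln(1 − r₁·B/P)/ln(1+r₁) ≈ 17.96 → 18 more payments.
Total paid = 29·£15.80 + £15.16 = £473.36; interest = £473.36 − £419.00 = £54.36.

£54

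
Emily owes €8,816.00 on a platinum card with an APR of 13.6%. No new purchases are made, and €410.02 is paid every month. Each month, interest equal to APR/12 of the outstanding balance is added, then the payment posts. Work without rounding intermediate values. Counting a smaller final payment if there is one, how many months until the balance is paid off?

Monthly rate r = 13.6%/12 = 1.13333% = 0.0113333.
Recurrence: B ← B·(1+r) − €410.02.
Month 1: interest €99.91; balance after payment €8,505.89.
Month 2: interest €96.40; balance after payment €8,192.27.
Closed form: n = −ln(1 − rB₀/P)/ln(1+r) = −ln(0.75632)/ln(1.01133) ≈ 24.783, so the balance reaches zero during payment 25.

25 months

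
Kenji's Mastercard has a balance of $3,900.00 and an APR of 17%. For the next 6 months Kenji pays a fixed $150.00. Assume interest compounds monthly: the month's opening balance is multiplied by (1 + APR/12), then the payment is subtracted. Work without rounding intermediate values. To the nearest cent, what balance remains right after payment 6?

$3,310.98

Monthly rate r = 17%/12 = 1.41667% = 0.0141667.
Each month: B ← B·(1+r) − $150.00.
Month 1: interest $55.25; balance after payment $3,805.25.
Month 2: interest $53.91; balance after payment $3,709.16.
Month 3: interest $52.55; balance after payment $3,611.70.
Month 4: interest $51.17; balance after payment $3,512.87.
Month 5: interest $49.77; balance after payment $3,412.64.
Month 6: interest $48.35; balance after payment $3,310.98.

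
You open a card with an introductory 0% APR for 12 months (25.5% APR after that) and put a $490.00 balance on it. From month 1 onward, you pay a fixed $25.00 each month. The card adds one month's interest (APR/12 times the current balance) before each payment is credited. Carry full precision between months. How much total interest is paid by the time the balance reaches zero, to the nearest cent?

$19.48

Promo months 1–12 at r₀ = 0%/12 = 0; months 13+ at r₁ = 25.5%/12 = 0.02125.
After month 12 (no interest yet): B = $490.00 − 12·$25.00 = $190.00.
Then at r₁ with $25.00/mo: n₂ = −ln(1 − r₁·B/P)/ln(1+r₁) ≈ 8.38 → 9 more payments.
Total paid = 20·$25.00 + $9.48 = $509.48; interest = $509.48 − $490.00 = $19.48.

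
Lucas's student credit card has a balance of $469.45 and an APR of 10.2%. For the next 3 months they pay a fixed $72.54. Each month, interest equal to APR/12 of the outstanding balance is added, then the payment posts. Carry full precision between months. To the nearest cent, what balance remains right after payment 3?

Monthly rate r = 10.2%/12 = 0.85% = 0.0085.
Each month: B ← B·(1+r) − $72.54.
Month 1: interest $3.99; balance after payment $400.90.
Month 2: interest $3.41; balance after payment $331.77.
Month 3: interest $2.82; balance after payment $262.05.

$262.05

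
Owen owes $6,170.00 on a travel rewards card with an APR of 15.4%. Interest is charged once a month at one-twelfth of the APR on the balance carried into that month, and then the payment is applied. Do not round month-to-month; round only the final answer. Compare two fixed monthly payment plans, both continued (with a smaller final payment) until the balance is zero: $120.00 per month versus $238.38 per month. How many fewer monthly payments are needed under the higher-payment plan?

Monthly rate r = 15.4%/12 = 1.28333% = 0.0128333.
At $120.00/mo: n = ⌈−ln(1 − rB₀/P)/ln(1+r)⌉ = 85 payments (last $68.12); total interest = total paid − $6,170.00 = $3,978.12.
At $238.38/mo: 32 payments (last $157.61); total interest $1,377.39.
Payments saved = 85 − 32 = 53.

53 fewer payments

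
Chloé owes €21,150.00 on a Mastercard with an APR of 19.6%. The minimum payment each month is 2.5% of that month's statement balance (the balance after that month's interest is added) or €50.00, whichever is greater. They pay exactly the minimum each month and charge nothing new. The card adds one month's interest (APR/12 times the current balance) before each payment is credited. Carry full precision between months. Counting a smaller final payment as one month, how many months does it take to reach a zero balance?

325 months

Monthly rate r = 19.6%/12 = 1.63333% = 0.0163333.
While 2.5% of the post-interest balance exceeds €50.00, each month B ← (B·(1+r))·(1 − 0.025), i.e. B shrinks by the factor (1+r)·0.975 = 0.99092.
This holds for months 1–261. Entering month 262 the balance is €1,958.64; 2.5% of the post-interest balance is now below €50.00, so the flat €50.00 minimum applies from here.
From month 262 a fixed €50.00 at rate r clears €1,958.64 in 64 more payments. Total: 261 + 64 = 325 months.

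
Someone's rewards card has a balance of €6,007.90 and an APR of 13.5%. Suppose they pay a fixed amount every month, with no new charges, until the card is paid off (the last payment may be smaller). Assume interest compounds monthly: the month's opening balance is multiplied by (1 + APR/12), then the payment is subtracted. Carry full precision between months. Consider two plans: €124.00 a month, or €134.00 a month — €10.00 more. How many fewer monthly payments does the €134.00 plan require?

Monthly rate r = 13.5%/12 = 1.125% = 0.01125.
At €124.00/mo: n = ⌈−ln(1 − rB₀/P)/ln(1+r)⌉ = 71 payments (last €50.18); total interest = total paid − €6,007.90 = €2,722.28.
At €134.00/mo: 63 payments (last €100.39); total interest €2,400.49.
Payments saved = 71 − 63 = 8.

8 fewer payments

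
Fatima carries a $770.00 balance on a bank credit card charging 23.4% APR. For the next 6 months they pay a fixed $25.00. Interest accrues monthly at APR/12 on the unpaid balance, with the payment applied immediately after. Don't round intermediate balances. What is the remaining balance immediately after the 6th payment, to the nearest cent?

Monthly rate r = 23.4%/12 = 1.95% = 0.0195.
Each month: B ← B·(1+r) − $25.00.
Month 1: interest $15.02; balance after payment $760.01.
Month 2: interest $14.82; balance after payment $749.84.
Month 3: interest $14.62; balance after payment $739.46.
Month 4: interest $14.42; balance after payment $728.88.
Month 5: interest $14.21; balance after payment $718.09.
Month 6: interest $14.00; balance after payment $707.09.

$707.09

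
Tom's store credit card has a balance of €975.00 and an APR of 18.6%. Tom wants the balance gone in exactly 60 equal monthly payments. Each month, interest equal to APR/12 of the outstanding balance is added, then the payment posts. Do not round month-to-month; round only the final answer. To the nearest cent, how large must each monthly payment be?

Monthly rate r = 18.6%/12 = 1.55% = 0.0155.
Level-payment amortization: P = B₀·r / (1 − (1+r)^(−n)) = 975.00·0.0155 / (1 − 1.0155^(−60)).
Denominator 1 − (1+r)^(−60) = 0.602621528.
P = 15.1125 / 0.602621528 ≈ 25.08.

€25.08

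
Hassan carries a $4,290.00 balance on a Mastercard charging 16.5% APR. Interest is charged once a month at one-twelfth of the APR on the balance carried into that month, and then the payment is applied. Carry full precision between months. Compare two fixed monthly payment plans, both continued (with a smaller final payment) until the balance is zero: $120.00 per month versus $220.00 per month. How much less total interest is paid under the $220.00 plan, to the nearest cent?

$915.17

Monthly rate r = 16.5%/12 = 1.375% = 0.01375.
At $120.00/mo: n = ⌈−ln(1 − rB₀/P)/ln(1+r)⌉ = 50 payments (last $63.94); total interest = total paid − $4,290.00 = $1,653.94.
At $220.00/mo: 23 payments (last $188.77); total interest $738.77.
Interest saved = $1,653.94 − $738.77 = $915.17.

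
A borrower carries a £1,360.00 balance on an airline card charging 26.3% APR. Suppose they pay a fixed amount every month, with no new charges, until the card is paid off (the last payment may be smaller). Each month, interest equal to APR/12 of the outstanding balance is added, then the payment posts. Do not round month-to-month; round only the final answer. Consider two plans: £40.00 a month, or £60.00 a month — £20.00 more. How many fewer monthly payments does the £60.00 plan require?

32 fewer payments

Monthly rate r = 26.3%/12 = 2.19167% = 0.0219167.
At £40.00/mo: n = ⌈−ln(1 − rB₀/P)/ln(1+r)⌉ = 64 payments (last £2.44); total interest = total paid − £1,360.00 = £1,162.44.
At £60.00/mo: 32 payments (last £40.67); total interest £540.67.
Payments saved = 64 − 32 = 32.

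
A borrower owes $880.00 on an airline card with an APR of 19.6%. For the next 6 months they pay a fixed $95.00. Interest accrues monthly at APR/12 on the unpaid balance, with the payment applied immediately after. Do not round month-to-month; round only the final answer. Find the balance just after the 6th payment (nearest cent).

$376.05

Monthly rate r = 19.6%/12 = 1.63333% = 0.0163333.
Each month: B ← B·(1+r) − $95.00.
Month 1: interest $14.37; balance after payment $799.37.
Month 2: interest $13.06; balance after payment $717.43.
Month 3: interest $11.72; balance after payment $634.15.
Month 4: interest $10.36; balance after payment $549.51.
Month 5: interest $8.98; balance after payment $463.48.
Month 6: interest $7.57; balance after payment $376.05.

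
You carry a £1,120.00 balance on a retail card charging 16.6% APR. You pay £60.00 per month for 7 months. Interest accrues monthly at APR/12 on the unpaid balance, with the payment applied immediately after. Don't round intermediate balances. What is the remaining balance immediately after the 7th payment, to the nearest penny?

Monthly rate r = 16.6%/12 = 1.38333% = 0.0138333.
Each month: B ← B·(1+r) − £60.00.
Month 1: interest £15.49; balance after payment £1,075.49.
Month 2: interest £14.88; balance after payment £1,030.37.
Month 3: interest £14.25; balance after payment £984.62.
Month 4: interest £13.62; balance after payment £938.25.
Month 5: interest £12.98; balance after payment £891.22.
Month 6: interest £12.33; balance after payment £843.55.
Month 7: interest £11.67; balance after payment £795.22.

£795.22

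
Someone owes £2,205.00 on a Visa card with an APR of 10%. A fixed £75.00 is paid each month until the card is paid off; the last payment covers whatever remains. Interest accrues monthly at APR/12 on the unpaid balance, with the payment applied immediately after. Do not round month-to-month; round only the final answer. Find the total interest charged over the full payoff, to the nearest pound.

£335

Monthly rate r = 10%/12 = 0.833333% = 0.00833333.
Payoff takes n = ⌈−ln(1 − rB₀/P)/ln(1+r)⌉ = ⌈33.865⌉ = 34 payments; the last is £64.90.
Total paid = 33·£75.00 + £64.90 = £2,539.90.
Total interest = total paid − principal = £2,539.90 − £2,205.00 = £334.90.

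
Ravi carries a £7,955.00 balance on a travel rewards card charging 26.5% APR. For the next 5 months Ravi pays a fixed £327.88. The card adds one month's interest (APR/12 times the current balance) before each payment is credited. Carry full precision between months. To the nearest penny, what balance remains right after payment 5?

Monthly rate r = 26.5%/12 = 2.20833% = 0.0220833.
Each month: B ← B·(1+r) − £327.88.
Month 1: interest £175.67; balance after payment £7,802.79.
Month 2: interest £172.31; balance after payment £7,647.22.
Month 3: interest £168.88; balance after payment £7,488.22.
Month 4: interest £165.36; balance after payment £7,325.71.
Month 5: interest £161.78; balance after payment £7,159.60.

£7,159.60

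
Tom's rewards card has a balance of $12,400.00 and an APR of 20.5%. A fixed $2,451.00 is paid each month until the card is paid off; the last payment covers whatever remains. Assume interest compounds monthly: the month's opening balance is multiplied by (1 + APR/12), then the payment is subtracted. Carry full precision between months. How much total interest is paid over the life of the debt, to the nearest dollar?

$684

Monthly rate r = 20.5%/12 = 1.70833% = 0.0170833.
Payoff takes n = ⌈−ln(1 − rB₀/P)/ln(1+r)⌉ = ⌈5.336⌉ = 6 payments; the last is $828.98.
Total paid = 5·$2,451.00 + $828.98 = $13,083.98.
Total interest = total paid − principal = $13,083.98 − $12,400.00 = $683.98.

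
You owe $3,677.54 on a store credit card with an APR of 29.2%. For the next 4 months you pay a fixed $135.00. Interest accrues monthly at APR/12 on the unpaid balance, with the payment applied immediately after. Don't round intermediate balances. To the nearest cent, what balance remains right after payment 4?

Monthly rate r = 29.2%/12 = 2.43333% = 0.0243333.
Each month: B ← B·(1+r) − $135.00.
Month 1: interest $89.49; balance after payment $3,632.03.
Month 2: interest $88.38; balance after payment $3,585.41.
Month 3: interest $87.24; balance after payment $3,537.65.
Month 4: interest $86.08; balance after payment $3,488.73.

$3,488.73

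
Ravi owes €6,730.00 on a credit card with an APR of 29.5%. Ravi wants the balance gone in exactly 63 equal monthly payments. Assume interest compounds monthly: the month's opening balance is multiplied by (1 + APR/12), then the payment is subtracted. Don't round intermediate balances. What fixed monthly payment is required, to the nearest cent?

€211.17

Monthly rate r = 29.5%/12 = 2.45833% = 0.0245833.
Level-payment amortization: P = B₀·r / (1 − (1+r)^(−n)) = 6730.00·0.0245833 / (1 − 1.02458^(−63)).
Denominator 1 − (1+r)^(−63) = 0.783468583.
P = 165.446 / 0.783468583 ≈ 211.17.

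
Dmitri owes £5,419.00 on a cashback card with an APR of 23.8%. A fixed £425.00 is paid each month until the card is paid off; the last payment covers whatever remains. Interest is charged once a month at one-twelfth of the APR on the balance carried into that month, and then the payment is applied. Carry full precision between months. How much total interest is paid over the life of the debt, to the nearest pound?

Monthly rate r = 23.8%/12 = 1.98333% = 0.0198333.
Payoff takes n = ⌈−ln(1 − rB₀/P)/ln(1+r)⌉ = ⌈14.845⌉ = 15 payments; the last is £359.55.
Total paid = 14·£425.00 + £359.55 = £6,309.55.
Total interest = total paid − principal = £6,309.55 − £5,419.00 = £890.55.

£891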